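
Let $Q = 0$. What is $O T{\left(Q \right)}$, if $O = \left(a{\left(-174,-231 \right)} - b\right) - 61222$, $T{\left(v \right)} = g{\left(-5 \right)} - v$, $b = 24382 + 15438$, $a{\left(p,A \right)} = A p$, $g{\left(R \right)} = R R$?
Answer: $-1521200$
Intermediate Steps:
$g{\left(R \right)} = R^{2}$
$b = 39820$
$T{\left(v \right)} = 25 - v$ ($T{\left(v \right)} = \left(-5\right)^{2} - v = 25 - v$)
$O = -60848$ ($O = \left(\left(-231\right) \left(-174\right) - 39820\right) - 61222 = \left(40194 - 39820\right) - 61222 = 374 - 61222 = -60848$)
$O T{\left(Q \right)} = - 60848 \left(25 - 0\right) = - 60848 \left(25 + 0\right) = \left(-60848\right) 25 = -1521200$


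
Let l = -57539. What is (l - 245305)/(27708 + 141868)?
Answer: -75711/42394 ≈ -1.7859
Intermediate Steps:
(l - 245305)/(27708 + 141868) = (-57539 - 245305)/(27708 + 141868) = -302844/169576 = -302844*1/169576 = -75711/42394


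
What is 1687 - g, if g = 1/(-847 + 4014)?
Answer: 5342728/3167 ≈ 1687.0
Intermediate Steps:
g = 1/3167 ≈ 0.00031576
1687 - g = 1687 - 1*1/3167 = 1687 - 1/3167 = 5342728/3167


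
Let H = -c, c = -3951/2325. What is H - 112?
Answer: -85483/775 ≈ -110.30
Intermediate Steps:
c = -1317/775 (c = -3951*1/2325 = -1317/775 ≈ -1.6994)
H = 1317/775 (H = -1*(-1317/775) = 1317/775 ≈ 1.6994)
H - 112 = 1317/775 - 112 = -85483/775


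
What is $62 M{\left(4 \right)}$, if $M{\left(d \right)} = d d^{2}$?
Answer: $3968$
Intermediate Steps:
$M{\left(d \right)} = d^{3}$
$62 M{\left(4 \right)} = 62 \cdot 4^{3} = 62 \cdot 64 = 3968$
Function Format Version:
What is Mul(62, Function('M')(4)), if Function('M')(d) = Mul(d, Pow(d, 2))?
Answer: 3968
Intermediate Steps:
Function('M')(d) = Pow(d, 3)
Mul(62, Function('M')(4)) = Mul(62, Pow(4, 3)) = Mul(62, 64) = 3968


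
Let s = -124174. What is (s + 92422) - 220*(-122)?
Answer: -4912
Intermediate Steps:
(s + 92422) - 220*(-122) = (-124174 + 92422) - 220*(-122) = -31752 + 26840 = -4912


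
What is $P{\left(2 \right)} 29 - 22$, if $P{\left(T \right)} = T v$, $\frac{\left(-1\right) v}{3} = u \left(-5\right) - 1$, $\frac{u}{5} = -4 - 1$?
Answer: $-21598$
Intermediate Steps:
$u = -25$ ($u = 5 \left(-4 - 1\right) = 5 \left(-5\right) = -25$)
$v = -372$ ($v = - 3 \left(\left(-25\right) \left(-5\right) - 1\right) = - 3 \left(125 - 1\right) = \left(-3\right) 124 = -372$)
$P{\left(T \right)} = - 372 T$ ($P{\left(T \right)} = T \left(-372\right) = - 372 T$)
$P{\left(2 \right)} 29 - 22 = \left(-372\right) 2 \cdot 29 - 22 = \left(-744\right) 29 - 22 = -21576 - 22 = -21598$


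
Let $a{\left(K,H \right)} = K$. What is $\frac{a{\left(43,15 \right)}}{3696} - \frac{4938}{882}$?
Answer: $- \frac{144547}{25872} \approx -5.587$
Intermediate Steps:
$\frac{a{\left(43,15 \right)}}{3696} - \frac{4938}{882} = \frac{43}{3696} - \frac{4938}{882} = 43 \cdot \frac{1}{3696} - \frac{823}{147} = \frac{43}{3696} - \frac{823}{147} = - \frac{144547}{25872}$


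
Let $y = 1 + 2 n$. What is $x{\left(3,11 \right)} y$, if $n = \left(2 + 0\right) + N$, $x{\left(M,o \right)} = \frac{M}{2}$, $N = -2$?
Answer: $\frac{3}{2} \approx 1.5$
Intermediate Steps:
$x{\left(M,o \right)} = \frac{M}{2}$ ($x{\left(M,o \right)} = M \frac{1}{2} = \frac{M}{2}$)
$n = 0$ ($n = \left(2 + 0\right) - 2 = 2 - 2 = 0$)
$y = 1$ ($y = 1 + 2 \cdot 0 = 1 + 0 = 1$)
$x{\left(3,11 \right)} y = \frac{1}{2} \cdot 3 \cdot 1 = \frac{3}{2} \cdot 1 = \frac{3}{2}$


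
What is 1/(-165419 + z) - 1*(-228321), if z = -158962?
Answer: 74062994300/324381 ≈ 2.2832e+5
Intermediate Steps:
1/(-165419 + z) - 1*(-228321) = 1/(-165419 - 158962) - 1*(-228321) = 1/(-324381) + 228321 = -1/324381 + 228321 = 74062994300/324381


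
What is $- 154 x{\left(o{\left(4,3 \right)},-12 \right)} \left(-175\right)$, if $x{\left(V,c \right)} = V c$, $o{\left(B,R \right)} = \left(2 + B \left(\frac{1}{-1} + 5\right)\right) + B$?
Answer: $-7114800$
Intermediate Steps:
$o{\left(B,R \right)} = 2 + 5 B$ ($o{\left(B,R \right)} = \left(2 + B \left(-1 + 5\right)\right) + B = \left(2 + B 4\right) + B = \left(2 + 4 B\right) + B = 2 + 5 B$)
$- 154 x{\left(o{\left(4,3 \right)},-12 \right)} \left(-175\right) = - 154 \left(2 + 5 \cdot 4\right) \left(-12\right) \left(-175\right) = - 154 \left(2 + 20\right) \left(-12\right) \left(-175\right) = - 154 \cdot 22 \left(-12\right) \left(-175\right) = \left(-154\right) \left(-264\right) \left(-175\right) = 40656 \left(-175\right) = -7114800$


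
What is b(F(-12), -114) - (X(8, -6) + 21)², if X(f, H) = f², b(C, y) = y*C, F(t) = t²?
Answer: -23641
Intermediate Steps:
b(C, y) = C*y
b(F(-12), -114) - (X(8, -6) + 21)² = (-12)²*(-114) - (8² + 21)² = 144*(-114) - (64 + 21)² = -16416 - 1*85² = -16416 - 1*7225 = -16416 - 7225 = -23641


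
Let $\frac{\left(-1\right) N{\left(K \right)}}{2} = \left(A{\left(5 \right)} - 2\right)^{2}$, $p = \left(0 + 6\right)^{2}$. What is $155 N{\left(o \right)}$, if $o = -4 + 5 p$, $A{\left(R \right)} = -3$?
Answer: $-7750$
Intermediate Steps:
$p = 36$ ($p = 6^{2} = 36$)
$o = 176$ ($o = -4 + 5 \cdot 36 = -4 + 180 = 176$)
$N{\left(K \right)} = -50$ ($N{\left(K \right)} = - 2 \left(-3 - 2\right)^{2} = - 2 \left(-5\right)^{2} = \left(-2\right) 25 = -50$)
$155 N{\left(o \right)} = 155 \left(-50\right) = -7750$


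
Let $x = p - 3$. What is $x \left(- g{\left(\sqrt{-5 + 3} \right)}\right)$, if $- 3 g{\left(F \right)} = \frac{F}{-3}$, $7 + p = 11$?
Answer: $- \frac{i \sqrt{2}}{9} \approx - 0.15713 i$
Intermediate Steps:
$p = 4$ ($p = -7 + 11 = 4$)
$g{\left(F \right)} = \frac{F}{9}$ ($g{\left(F \right)} = - \frac{F \frac{1}{-3}}{3} = - \frac{F \left(- \frac{1}{3}\right)}{3} = - \frac{\left(- \frac{1}{3}\right) F}{3} = \frac{F}{9}$)
$x = 1$ ($x = 4 - 3 = 1$)
$x \left(- g{\left(\sqrt{-5 + 3} \right)}\right) = 1 \left(- \frac{\sqrt{-5 + 3}}{9}\right) = 1 \left(- \frac{\sqrt{-2}}{9}\right) = 1 \left(- \frac{i \sqrt{2}}{9}\right) = - \frac{i \sqrt{2}}{9}$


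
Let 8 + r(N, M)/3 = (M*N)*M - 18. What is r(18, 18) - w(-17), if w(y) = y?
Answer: 17435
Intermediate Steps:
r(N, M) = -78 + 3*N*M**2 (r(N, M) = -24 + 3*((M*N)*M - 18) = -24 + 3*(N*M**2 - 18) = -24 + 3*(-18 + N*M**2) = -24 + (-54 + 3*N*M**2) = -78 + 3*N*M**2)
r(18, 18) - w(-17) = (-78 + 3*18*18**2) - 1*(-17) = (-78 + 3*18*324) + 17 = (-78 + 17496) + 17 = 17418 + 17 = 17435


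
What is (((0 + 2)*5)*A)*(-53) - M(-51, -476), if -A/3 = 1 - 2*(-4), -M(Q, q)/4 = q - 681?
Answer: 9682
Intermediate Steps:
M(Q, q) = 2724 - 4*q (M(Q, q) = -4*(q - 681) = -4*(-681 + q) = 2724 - 4*q)
A = -27 (A = -3*(1 - 2*(-4)) = -3*(1 + 8) = -3*9 = -27)
(((0 + 2)*5)*A)*(-53) - M(-51, -476) = (((0 + 2)*5)*(-27))*(-53) - (2724 - 4*(-476)) = ((2*5)*(-27))*(-53) - (2724 + 1904) = (10*(-27))*(-53) - 1*4628 = -270*(-53) - 4628 = 14310 - 4628 = 9682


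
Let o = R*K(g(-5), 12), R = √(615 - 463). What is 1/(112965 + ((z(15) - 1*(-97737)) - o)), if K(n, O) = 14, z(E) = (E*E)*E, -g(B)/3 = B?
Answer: 214077/45828932137 + 28*√38/45828932137 ≈ 4.6750e-6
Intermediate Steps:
g(B) = -3*B
z(E) = E³ (z(E) = E²*E = E³)
R = 2*√38 (R = √152 = 2*√38 ≈ 12.329)
o = 28*√38 (o = (2*√38)*14 = 28*√38 ≈ 172.60)
1/(112965 + ((z(15) - 1*(-97737)) - o)) = 1/(112965 + ((15³ - 1*(-97737)) - 28*√38)) = 1/(112965 + ((3375 + 97737) - 28*√38)) = 1/(112965 + (101112 - 28*√38)) = 1/(214077 - 28*√38)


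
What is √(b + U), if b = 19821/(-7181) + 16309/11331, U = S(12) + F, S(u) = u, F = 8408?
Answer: √6193095541617328442/27122637 ≈ 91.753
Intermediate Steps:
U = 8420 (U = 12 + 8408 = 8420)
b = -107476822/81367911 (b = 19821*(-1/7181) + 16309*(1/11331) = -19821/7181 + 16309/11331 = -107476822/81367911 ≈ -1.3209)
√(b + U) = √(-107476822/81367911 + 8420) = √(685010333798/81367911) = √6193095541617328442/27122637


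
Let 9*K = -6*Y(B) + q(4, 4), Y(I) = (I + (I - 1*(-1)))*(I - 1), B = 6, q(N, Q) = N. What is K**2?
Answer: 148996/81 ≈ 1839.5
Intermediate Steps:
Y(I) = (1 + 2*I)*(-1 + I) (Y(I) = (I + (I + 1))*(-1 + I) = (I + (1 + I))*(-1 + I) = (1 + 2*I)*(-1 + I))
K = -386/9 (K = (-6*(-1 - 1*6 + 2*6**2) + 4)/9 = (-6*(-1 - 6 + 2*36) + 4)/9 = (-6*(-1 - 6 + 72) + 4)/9 = (-6*65 + 4)/9 = (-390 + 4)/9 = (1/9)*(-386) = -386/9 ≈ -42.889)
K**2 = (-386/9)**2 = 148996/81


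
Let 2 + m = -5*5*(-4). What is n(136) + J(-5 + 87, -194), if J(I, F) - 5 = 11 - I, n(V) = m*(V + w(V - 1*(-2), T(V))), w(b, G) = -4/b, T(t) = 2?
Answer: 914882/69 ≈ 13259.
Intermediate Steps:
m = 98 (m = -2 - 5*5*(-4) = -2 - 25*(-4) = -2 + 100 = 98)
n(V) = -392/(2 + V) + 98*V (n(V) = 98*(V - 4/(V - 1*(-2))) = 98*(V - 4/(V + 2)) = 98*(V - 4/(2 + V)) = -392/(2 + V) + 98*V)
J(I, F) = 16 - I (J(I, F) = 5 + (11 - I) = 16 - I)
n(136) + J(-5 + 87, -194) = 98*(-4 + 136*(2 + 136))/(2 + 136) + (16 - (-5 + 87)) = 98*(-4 + 136*138)/138 + (16 - 1*82) = 98*(1/138)*(-4 + 18768) + (16 - 82) = 98*(1/138)*18764 - 66 = 919436/69 - 66 = 914882/69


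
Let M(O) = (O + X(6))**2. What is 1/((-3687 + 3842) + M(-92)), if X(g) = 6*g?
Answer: 1/3291 ≈ 0.00030386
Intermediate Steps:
M(O) = (36 + O)**2 (M(O) = (O + 6*6)**2 = (O + 36)**2 = (36 + O)**2)
1/((-3687 + 3842) + M(-92)) = 1/((-3687 + 3842) + (36 - 92)**2) = 1/(155 + (-56)**2) = 1/(155 + 3136) = 1/3291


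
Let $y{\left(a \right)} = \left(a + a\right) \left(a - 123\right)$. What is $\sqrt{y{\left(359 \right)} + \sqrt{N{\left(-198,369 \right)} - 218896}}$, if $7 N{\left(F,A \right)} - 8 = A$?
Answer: $\frac{\sqrt{8302952 + 7 i \sqrt{10723265}}}{7} \approx 411.64 + 0.56822 i$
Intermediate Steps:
$N{\left(F,A \right)} = \frac{8}{7} + \frac{A}{7}$
$y{\left(a \right)} = 2 a \left(-123 + a\right)$
$\sqrt{y{\left(359 \right)} + \sqrt{N{\left(-198,369 \right)} - 218896}} = \sqrt{2 \cdot 359 \left(-123 + 359\right) + \sqrt{\left(\frac{8}{7} + \frac{1}{7} \cdot 369\right) - 218896}} = \sqrt{2 \cdot 359 \cdot 236 + \sqrt{\left(\frac{8}{7} + \frac{369}{7}\right) - 218896}} = \sqrt{169448 + \sqrt{\frac{377}{7} - 218896}} = \sqrt{169448 + \sqrt{- \frac{1531895}{7}}} = \sqrt{169448 + \frac{i \sqrt{10723265}}{7}}$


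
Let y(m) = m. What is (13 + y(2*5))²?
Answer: 529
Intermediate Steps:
(13 + y(2*5))² = (13 + 2*5)² = (13 + 10)² = 23² = 529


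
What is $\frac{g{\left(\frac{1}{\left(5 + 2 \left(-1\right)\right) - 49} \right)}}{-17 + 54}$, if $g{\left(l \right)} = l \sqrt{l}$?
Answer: $- \frac{i \sqrt{46}}{78292} \approx - 8.6629 \cdot 10^{-5} i$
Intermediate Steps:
$g{\left(l \right)} = l^{\frac{3}{2}}$
$\frac{g{\left(\frac{1}{\left(5 + 2 \left(-1\right)\right) - 49} \right)}}{-17 + 54} = \frac{\left(\frac{1}{\left(5 + 2 \left(-1\right)\right) - 49}\right)^{\frac{3}{2}}}{-17 + 54} = \frac{\left(\frac{1}{\left(5 - 2\right) - 49}\right)^{\frac{3}{2}}}{37} = \frac{\left(\frac{1}{3 - 49}\right)^{\frac{3}{2}}}{37} = \frac{\left(\frac{1}{-46}\right)^{\frac{3}{2}}}{37} = \frac{\left(- \frac{1}{46}\right)^{\frac{3}{2}}}{37} = \frac{\left(- \frac{1}{2116}\right) i \sqrt{46}}{37} = - \frac{i \sqrt{46}}{78292}$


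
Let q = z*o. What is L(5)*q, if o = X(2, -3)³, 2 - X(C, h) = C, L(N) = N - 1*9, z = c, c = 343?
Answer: 0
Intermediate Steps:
z = 343
L(N) = -9 + N (L(N) = N - 9 = -9 + N)
X(C, h) = 2 - C
o = 0 (o = (2 - 1*2)³ = (2 - 2)³ = 0³ = 0)
q = 0 (q = 343*0 = 0)
L(5)*q = (-9 + 5)*0 = -4*0 = 0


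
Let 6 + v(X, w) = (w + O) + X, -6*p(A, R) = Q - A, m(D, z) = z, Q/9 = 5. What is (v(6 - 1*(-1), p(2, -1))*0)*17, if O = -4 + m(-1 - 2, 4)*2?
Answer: 0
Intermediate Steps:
Q = 45 (Q = 9*5 = 45)
p(A, R) = -15/2 + A/6 (p(A, R) = -(45 - A)/6 = -15/2 + A/6)
O = 4 (O = -4 + 4*2 = -4 + 8 = 4)
v(X, w) = -2 + X + w (v(X, w) = -6 + ((w + 4) + X) = -6 + ((4 + w) + X) = -6 + (4 + X + w) = -2 + X + w)
(v(6 - 1*(-1), p(2, -1))*0)*17 = ((-2 + (6 - 1*(-1)) + (-15/2 + (⅙)*2))*0)*17 = ((-2 + (6 + 1) + (-15/2 + ⅓))*0)*17 = ((-2 + 7 - 43/6)*0)*17 = -13/6*0*17 = 0*17 = 0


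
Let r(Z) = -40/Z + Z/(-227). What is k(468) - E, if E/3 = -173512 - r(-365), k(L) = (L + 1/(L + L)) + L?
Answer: 8088348446291/15510456 ≈ 5.2148e+5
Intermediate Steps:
r(Z) = -40/Z - Z/227 (r(Z) = -40/Z + Z*(-1/227) = -40/Z - Z/227)
k(L) = 1/(2*L) + 2*L (k(L) = (L + 1/(2*L)) + L = 1/(2*L) + 2*L)
E = -8625887439/16571 (E = 3*(-173512 - (-40/(-365) - 1/227*(-365))) = 3*(-173512 - (-40*(-1/365) + 365/227)) = 3*(-173512 - (8/73 + 365/227)) = 3*(-173512 - 1*28461/16571) = 3*(-173512 - 28461/16571) = 3*(-2875295813/16571) = -8625887439/16571 ≈ -5.2054e+5)
k(468) - E = ((½)/468 + 2*468) - 1*(-8625887439/16571) = ((½)*(1/468) + 936) + 8625887439/16571 = (1/936 + 936) + 8625887439/16571 = 876097/936 + 8625887439/16571 = 8088348446291/15510456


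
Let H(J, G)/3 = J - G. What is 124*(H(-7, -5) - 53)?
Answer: -7316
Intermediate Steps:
H(J, G) = -3*G + 3*J (H(J, G) = 3*(J - G) = -3*G + 3*J)
124*(H(-7, -5) - 53) = 124*((-3*(-5) + 3*(-7)) - 53) = 124*((15 - 21) - 53) = 124*(-6 - 53) = 124*(-59) = -7316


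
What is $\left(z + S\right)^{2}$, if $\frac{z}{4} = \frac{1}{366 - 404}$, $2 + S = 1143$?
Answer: $\frac{469892329}{361} \approx 1.3016 \cdot 10^{6}$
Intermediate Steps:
$S = 1141$ ($S = -2 + 1143 = 1141$)
$z = - \frac{2}{19}$ ($z = \frac{4}{366 - 404} = \frac{4}{-38} = 4 \left(- \frac{1}{38}\right) = - \frac{2}{19} \approx -0.10526$)
$\left(z + S\right)^{2} = \left(- \frac{2}{19} + 1141\right)^{2} = \left(\frac{21677}{19}\right)^{2} = \frac{469892329}{361}$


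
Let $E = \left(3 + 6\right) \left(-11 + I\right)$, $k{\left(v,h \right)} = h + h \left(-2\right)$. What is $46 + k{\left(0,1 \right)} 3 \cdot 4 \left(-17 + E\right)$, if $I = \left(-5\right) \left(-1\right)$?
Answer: $898$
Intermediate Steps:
$I = 5$
$k{\left(v,h \right)} = - h$ ($k{\left(v,h \right)} = h - 2 h = - h$)
$E = -54$ ($E = \left(3 + 6\right) \left(-11 + 5\right) = 9 \left(-6\right) = -54$)
$46 + k{\left(0,1 \right)} 3 \cdot 4 \left(-17 + E\right) = 46 + \left(-1\right) 1 \cdot 3 \cdot 4 \left(-17 - 54\right) = 46 + \left(-1\right) 3 \cdot 4 \left(-71\right) = 46 + \left(-3\right) 4 \left(-71\right) = 46 - -852 = 46 + 852 = 898$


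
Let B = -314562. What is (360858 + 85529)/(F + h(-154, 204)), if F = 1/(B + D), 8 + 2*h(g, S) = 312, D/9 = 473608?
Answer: 1762295701170/600082321 ≈ 2936.8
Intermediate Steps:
D = 4262472 (D = 9*473608 = 4262472)
h(g, S) = 152 (h(g, S) = -4 + (½)*312 = -4 + 156 = 152)
F = 1/3947910 (F = 1/(-314562 + 4262472) = 1/3947910 ≈ 2.5330e-7)
(360858 + 85529)/(F + h(-154, 204)) = (360858 + 85529)/(1/3947910 + 152) = 446387/(600082321/3947910) = 446387*(3947910/600082321) = 1762295701170/600082321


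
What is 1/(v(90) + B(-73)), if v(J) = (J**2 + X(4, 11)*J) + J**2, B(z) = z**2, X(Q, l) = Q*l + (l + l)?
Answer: 1/27469 ≈ 3.6405e-5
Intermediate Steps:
X(Q, l) = 2*l + Q*l (X(Q, l) = Q*l + 2*l = 2*l + Q*l)
v(J) = 2*J**2 + 66*J (v(J) = (J**2 + (11*(2 + 4))*J) + J**2 = (J**2 + (11*6)*J) + J**2 = (J**2 + 66*J) + J**2 = 2*J**2 + 66*J)
1/(v(90) + B(-73)) = 1/(2*90*(33 + 90) + (-73)**2) = 1/(2*90*123 + 5329) = 1/(22140 + 5329) = 1/27469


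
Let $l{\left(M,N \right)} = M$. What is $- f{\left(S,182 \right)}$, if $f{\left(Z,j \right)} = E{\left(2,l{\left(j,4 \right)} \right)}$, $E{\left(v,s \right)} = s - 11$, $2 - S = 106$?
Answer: $-171$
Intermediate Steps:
$S = -104$ ($S = 2 - 106 = -104$)
$E{\left(v,s \right)} = -11 + s$
$f{\left(Z,j \right)} = -11 + j$
$- f{\left(S,182 \right)} = - (-11 + 182) = \left(-1\right) 171 = -171$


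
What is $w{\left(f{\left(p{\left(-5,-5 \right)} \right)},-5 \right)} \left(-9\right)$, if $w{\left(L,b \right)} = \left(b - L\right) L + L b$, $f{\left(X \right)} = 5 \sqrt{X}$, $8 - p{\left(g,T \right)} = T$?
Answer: $2925 + 450 \sqrt{13} \approx 4547.5$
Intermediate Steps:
$p{\left(g,T \right)} = 8 - T$
$w{\left(L,b \right)} = L b + L \left(b - L\right)$ ($w{\left(L,b \right)} = L \left(b - L\right) + L b = L b + L \left(b - L\right)$)
$w{\left(f{\left(p{\left(-5,-5 \right)} \right)},-5 \right)} \left(-9\right) = 5 \sqrt{8 - -5} \left(- 5 \sqrt{8 - -5} + 2 \left(-5\right)\right) \left(-9\right) = 5 \sqrt{8 + 5} \left(- 5 \sqrt{8 + 5} - 10\right) \left(-9\right) = 5 \sqrt{13} \left(- 5 \sqrt{13} - 10\right) \left(-9\right) = 5 \sqrt{13} \left(-10 - 5 \sqrt{13}\right) \left(-9\right) = - 45 \sqrt{13} \left(-10 - 5 \sqrt{13}\right)$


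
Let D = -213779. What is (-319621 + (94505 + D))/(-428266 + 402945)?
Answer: 438895/25321 ≈ 17.333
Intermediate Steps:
(-319621 + (94505 + D))/(-428266 + 402945) = (-319621 + (94505 - 213779))/(-428266 + 402945) = (-319621 - 119274)/(-25321) = -438895*(-1/25321) = 438895/25321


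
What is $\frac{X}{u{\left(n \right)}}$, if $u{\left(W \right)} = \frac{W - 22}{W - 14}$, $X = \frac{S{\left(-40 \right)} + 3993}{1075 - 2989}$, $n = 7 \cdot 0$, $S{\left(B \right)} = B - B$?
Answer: $- \frac{77}{58} \approx -1.3276$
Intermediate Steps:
$S{\left(B \right)} = 0$
$n = 0$
$X = - \frac{121}{58}$ ($X = \frac{0 + 3993}{1075 - 2989} = \frac{3993}{-1914} = 3993 \left(- \frac{1}{1914}\right) = - \frac{121}{58} \approx -2.0862$)
$u{\left(W \right)} = \frac{-22 + W}{-14 + W}$
$\frac{X}{u{\left(n \right)}} = - \frac{121}{58 \frac{-22 + 0}{-14 + 0}} = - \frac{121}{58 \frac{1}{-14} \left(-22\right)} = - \frac{121}{58 \left(\left(- \frac{1}{14}\right) \left(-22\right)\right)} = - \frac{121}{58 \cdot \frac{11}{7}} = \left(- \frac{121}{58}\right) \frac{7}{11} = - \frac{77}{58}$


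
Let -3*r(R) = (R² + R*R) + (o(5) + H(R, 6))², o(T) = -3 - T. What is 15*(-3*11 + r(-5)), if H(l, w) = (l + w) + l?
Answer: -1465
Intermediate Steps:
H(l, w) = w + 2*l
r(R) = -2*R²/3 - (-2 + 2*R)²/3 (r(R) = -((R² + R*R) + ((-3 - 1*5) + (6 + 2*R))²)/3 = -((R² + R²) + ((-3 - 5) + (6 + 2*R))²)/3 = -(2*R² + (-8 + (6 + 2*R))²)/3 = -(2*R² + (-2 + 2*R)²)/3 = -((-2 + 2*R)² + 2*R²)/3 = -2*R²/3 - (-2 + 2*R)²/3)
15*(-3*11 + r(-5)) = 15*(-3*11 + (-4/3 - 2*(-5)² + (8/3)*(-5))) = 15*(-33 + (-4/3 - 2*25 - 40/3)) = 15*(-33 + (-4/3 - 50 - 40/3)) = 15*(-33 - 194/3) = 15*(-293/3) = -1465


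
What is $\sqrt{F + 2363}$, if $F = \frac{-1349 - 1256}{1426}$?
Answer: $\frac{\sqrt{4801389058}}{1426} \approx 48.592$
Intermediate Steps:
$F = - \frac{2605}{1426}$ ($F = \left(-1349 - 1256\right) \frac{1}{1426} = \left(-2605\right) \frac{1}{1426} = - \frac{2605}{1426} \approx -1.8268$)
$\sqrt{F + 2363} = \sqrt{- \frac{2605}{1426} + 2363} = \sqrt{\frac{3367033}{1426}} = \frac{\sqrt{4801389058}}{1426}$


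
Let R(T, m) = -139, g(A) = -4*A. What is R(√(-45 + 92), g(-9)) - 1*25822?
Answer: -25961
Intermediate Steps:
R(√(-45 + 92), g(-9)) - 1*25822 = -139 - 1*25822 = -139 - 25822 = -25961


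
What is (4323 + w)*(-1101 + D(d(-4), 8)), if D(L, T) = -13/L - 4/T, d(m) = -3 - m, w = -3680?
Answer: -1433247/2 ≈ -7.1662e+5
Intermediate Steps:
(4323 + w)*(-1101 + D(d(-4), 8)) = (4323 - 3680)*(-1101 + (-13/(-3 - 1*(-4)) - 4/8)) = 643*(-1101 + (-13/(-3 + 4) - 4*1/8)) = 643*(-1101 + (-13/1 - 1/2)) = 643*(-1101 + (-13*1 - 1/2)) = 643*(-1101 + (-13 - 1/2)) = 643*(-1101 - 27/2) = 643*(-2229/2) = -1433247/2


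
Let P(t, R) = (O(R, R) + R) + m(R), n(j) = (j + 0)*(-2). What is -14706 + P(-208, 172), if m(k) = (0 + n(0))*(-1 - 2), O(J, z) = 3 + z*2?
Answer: -14187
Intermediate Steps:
n(j) = -2*j (n(j) = j*(-2) = -2*j)
O(J, z) = 3 + 2*z
m(k) = 0 (m(k) = (0 - 2*0)*(-1 - 2) = (0 + 0)*(-3) = 0*(-3) = 0)
P(t, R) = 3 + 3*R (P(t, R) = ((3 + 2*R) + R) + 0 = (3 + 3*R) + 0 = 3 + 3*R)
-14706 + P(-208, 172) = -14706 + (3 + 3*172) = -14706 + (3 + 516) = -14706 + 519 = -14187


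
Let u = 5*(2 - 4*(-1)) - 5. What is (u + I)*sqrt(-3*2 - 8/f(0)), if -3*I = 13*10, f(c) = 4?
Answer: -110*I*sqrt(2)/3 ≈ -51.854*I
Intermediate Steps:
u = 25 (u = 5*(2 + 4) - 5 = 5*6 - 5 = 30 - 5 = 25)
I = -130/3 (I = -13*10/3 = -1/3*130 = -130/3 ≈ -43.333)
(u + I)*sqrt(-3*2 - 8/f(0)) = (25 - 130/3)*sqrt(-3*2 - 8/4) = -55*sqrt(-6 - 8*1/4)/3 = -55*sqrt(-6 - 2)/3 = -110*I*sqrt(2)/3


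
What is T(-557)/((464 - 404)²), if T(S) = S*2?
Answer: -557/1800 ≈ -0.30944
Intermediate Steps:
T(S) = 2*S
T(-557)/((464 - 404)²) = (2*(-557))/((464 - 404)²) = -1114/(60²) = -1114/3600 = -1114*1/3600 = -557/1800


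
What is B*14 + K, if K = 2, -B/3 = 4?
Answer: -166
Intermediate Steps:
B = -12 (B = -3*4 = -12)
B*14 + K = -12*14 + 2 = -168 + 2 = -166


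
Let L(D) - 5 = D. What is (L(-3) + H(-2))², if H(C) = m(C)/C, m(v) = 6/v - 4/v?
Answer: 25/4 ≈ 6.2500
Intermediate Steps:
m(v) = 2/v
L(D) = 5 + D
H(C) = 2/C² (H(C) = (2/C)/C = 2/C²)
(L(-3) + H(-2))² = ((5 - 3) + 2/(-2)²)² = (2 + 2*(¼))² = (2 + ½)² = (5/2)² = 25/4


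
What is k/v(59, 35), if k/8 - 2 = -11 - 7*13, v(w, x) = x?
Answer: -160/7 ≈ -22.857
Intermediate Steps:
k = -800 (k = 16 + 8*(-11 - 7*13) = 16 + 8*(-11 - 91) = 16 + 8*(-102) = 16 - 816 = -800)
k/v(59, 35) = -800/35 = -800*1/35 = -160/7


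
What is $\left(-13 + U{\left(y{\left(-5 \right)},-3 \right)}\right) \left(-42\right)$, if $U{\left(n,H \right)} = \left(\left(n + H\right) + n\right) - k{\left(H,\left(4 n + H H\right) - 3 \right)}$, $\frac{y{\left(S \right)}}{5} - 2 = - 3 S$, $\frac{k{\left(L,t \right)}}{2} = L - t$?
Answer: $-35784$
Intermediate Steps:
$k{\left(L,t \right)} = - 2 t + 2 L$ ($k{\left(L,t \right)} = 2 \left(L - t\right) = - 2 t + 2 L$)
$y{\left(S \right)} = 10 - 15 S$ ($y{\left(S \right)} = 10 + 5 \left(- 3 S\right) = 10 - 15 S$)
$U{\left(n,H \right)} = -6 - H + 2 H^{2} + 10 n$ ($U{\left(n,H \right)} = \left(\left(n + H\right) + n\right) - \left(- 2 \left(\left(4 n + H H\right) - 3\right) + 2 H\right) = \left(\left(H + n\right) + n\right) - \left(- 2 \left(\left(4 n + H^{2}\right) - 3\right) + 2 H\right) = \left(H + 2 n\right) - \left(- 2 \left(\left(H^{2} + 4 n\right) - 3\right) + 2 H\right) = \left(H + 2 n\right) - \left(- 2 \left(-3 + H^{2} + 4 n\right) + 2 H\right) = \left(H + 2 n\right) - \left(\left(6 - 8 n - 2 H^{2}\right) + 2 H\right) = \left(H + 2 n\right) - \left(6 - 8 n - 2 H^{2} + 2 H\right) = \left(H + 2 n\right) + \left(-6 - 2 H + 2 H^{2} + 8 n\right) = -6 - H + 2 H^{2} + 10 n$)
$\left(-13 + U{\left(y{\left(-5 \right)},-3 \right)}\right) \left(-42\right) = \left(-13 + \left(-6 - -3 + 2 \left(-3\right)^{2} + 10 \left(10 - -75\right)\right)\right) \left(-42\right) = \left(-13 + \left(-6 + 3 + 2 \cdot 9 + 10 \left(10 + 75\right)\right)\right) \left(-42\right) = \left(-13 + \left(-6 + 3 + 18 + 10 \cdot 85\right)\right) \left(-42\right) = \left(-13 + \left(-6 + 3 + 18 + 850\right)\right) \left(-42\right) = \left(-13 + 865\right) \left(-42\right) = 852 \left(-42\right) = -35784$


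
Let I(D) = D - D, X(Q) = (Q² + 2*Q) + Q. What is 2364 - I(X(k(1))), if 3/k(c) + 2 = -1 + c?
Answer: 2364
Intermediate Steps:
k(c) = 3/(-3 + c) (k(c) = 3/(-2 + (-1 + c)) = 3/(-3 + c))
X(Q) = Q² + 3*Q
I(D) = 0
2364 - I(X(k(1))) = 2364 - 1*0 = 2364 + 0 = 2364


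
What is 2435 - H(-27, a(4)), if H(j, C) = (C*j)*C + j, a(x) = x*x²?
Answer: 113054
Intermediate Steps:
a(x) = x³
H(j, C) = j + j*C² (H(j, C) = j*C² + j = j + j*C²)
2435 - H(-27, a(4)) = 2435 - (-27)*(1 + (4³)²) = 2435 - (-27)*(1 + 64²) = 2435 - (-27)*(1 + 4096) = 2435 - (-27)*4097 = 2435 - 1*(-110619) = 2435 + 110619 = 113054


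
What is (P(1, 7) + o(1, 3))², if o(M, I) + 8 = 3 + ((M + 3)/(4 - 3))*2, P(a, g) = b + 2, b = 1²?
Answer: 36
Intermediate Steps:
b = 1
P(a, g) = 3 (P(a, g) = 1 + 2 = 3)
o(M, I) = 1 + 2*M (o(M, I) = -8 + (3 + ((M + 3)/(4 - 3))*2) = -8 + (3 + ((3 + M)/1)*2) = -8 + (3 + ((3 + M)*1)*2) = -8 + (3 + (3 + M)*2) = -8 + (3 + (6 + 2*M)) = -8 + (9 + 2*M) = 1 + 2*M)
(P(1, 7) + o(1, 3))² = (3 + (1 + 2*1))² = (3 + (1 + 2))² = (3 + 3)² = 6² = 36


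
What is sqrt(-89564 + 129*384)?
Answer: 2*I*sqrt(10007) ≈ 200.07*I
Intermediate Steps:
sqrt(-89564 + 129*384) = sqrt(-89564 + 49536) = sqrt(-40028) = 2*I*sqrt(10007)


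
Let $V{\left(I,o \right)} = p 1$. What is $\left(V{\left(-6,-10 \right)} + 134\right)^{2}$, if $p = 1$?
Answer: $18225$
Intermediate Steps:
$V{\left(I,o \right)} = 1$ ($V{\left(I,o \right)} = 1 \cdot 1 = 1$)
$\left(V{\left(-6,-10 \right)} + 134\right)^{2} = \left(1 + 134\right)^{2} = 135^{2} = 18225$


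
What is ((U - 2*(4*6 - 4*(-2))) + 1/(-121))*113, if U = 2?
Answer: -847839/121 ≈ -7006.9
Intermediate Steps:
((U - 2*(4*6 - 4*(-2))) + 1/(-121))*113 = ((2 - 2*(4*6 - 4*(-2))) + 1/(-121))*113 = ((2 - 2*(24 + 8)) - 1/121)*113 = ((2 - 2*32) - 1/121)*113 = ((2 - 64) - 1/121)*113 = (-62 - 1/121)*113 = -7503/121*113 = -847839/121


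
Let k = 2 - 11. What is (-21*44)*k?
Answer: 8316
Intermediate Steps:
k = -9
(-21*44)*k = -21*44*(-9) = -924*(-9) = 8316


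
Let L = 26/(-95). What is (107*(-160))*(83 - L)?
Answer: -27087264/19 ≈ -1.4256e+6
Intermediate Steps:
L = -26/95 (L = 26*(-1/95) = -26/95 ≈ -0.27368)
(107*(-160))*(83 - L) = (107*(-160))*(83 - 1*(-26/95)) = -17120*(83 + 26/95) = -17120*7911/95 = -27087264/19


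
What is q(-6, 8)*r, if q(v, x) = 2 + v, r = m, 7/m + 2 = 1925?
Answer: -28/1923 ≈ -0.014561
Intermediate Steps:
m = 7/1923 (m = 7/(-2 + 1925) = 7/1923 ≈ 0.0036401)
r = 7/1923 ≈ 0.0036401
q(-6, 8)*r = (2 - 6)*(7/1923) = -4*7/1923 = -28/1923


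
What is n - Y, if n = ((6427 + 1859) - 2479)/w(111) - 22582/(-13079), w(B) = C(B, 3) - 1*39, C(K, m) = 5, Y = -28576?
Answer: 12632165171/444686 ≈ 28407.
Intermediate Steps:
w(B) = -34 (w(B) = 5 - 1*39 = 5 - 39 = -34)
n = -75181965/444686 (n = ((6427 + 1859) - 2479)/(-34) - 22582/(-13079) = (8286 - 2479)*(-1/34) - 22582*(-1/13079) = 5807*(-1/34) + 22582/13079 = -5807/34 + 22582/13079 = -75181965/444686 ≈ -169.07)
n - Y = -75181965/444686 - 1*(-28576) = -75181965/444686 + 28576 = 12632165171/444686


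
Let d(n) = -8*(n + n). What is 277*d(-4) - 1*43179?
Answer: -25451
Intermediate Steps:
d(n) = -16*n
277*d(-4) - 1*43179 = 277*(-16*(-4)) - 1*43179 = 277*64 - 43179 = 17728 - 43179 = -25451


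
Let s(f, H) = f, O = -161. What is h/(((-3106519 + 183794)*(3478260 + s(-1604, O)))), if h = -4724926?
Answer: 2362463/5080654703800 ≈ 4.6499e-7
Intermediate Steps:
h/(((-3106519 + 183794)*(3478260 + s(-1604, O)))) = -4724926*1/((-3106519 + 183794)*(3478260 - 1604)) = -4724926/((-2922725*3476656)) = -4724926/(-10161309407600) = -4724926*(-1/10161309407600) = 2362463/5080654703800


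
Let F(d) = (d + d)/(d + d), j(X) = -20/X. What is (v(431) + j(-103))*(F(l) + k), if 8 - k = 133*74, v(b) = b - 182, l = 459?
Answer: -252383611/103 ≈ -2.4503e+6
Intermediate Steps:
v(b) = -182 + b
k = -9834 (k = 8 - 133*74 = 8 - 1*9842 = 8 - 9842 = -9834)
F(d) = 1 (F(d) = (2*d)/((2*d)) = (2*d)*(1/(2*d)) = 1)
(v(431) + j(-103))*(F(l) + k) = ((-182 + 431) - 20/(-103))*(1 - 9834) = (249 - 20*(-1/103))*(-9833) = (249 + 20/103)*(-9833) = (25667/103)*(-9833) = -252383611/103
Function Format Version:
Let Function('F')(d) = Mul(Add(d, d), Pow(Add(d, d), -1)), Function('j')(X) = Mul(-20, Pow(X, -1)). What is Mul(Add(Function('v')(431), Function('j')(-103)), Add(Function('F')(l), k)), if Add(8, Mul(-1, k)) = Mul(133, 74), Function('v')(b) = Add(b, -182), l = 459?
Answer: Rational(-252383611, 103) ≈ -2.4503e+6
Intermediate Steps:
Function('v')(b) = Add(-182, b)
k = -9834 (k = Add(8, Mul(-1, Mul(133, 74))) = Add(8, Mul(-1, 9842)) = Add(8, -9842) = -9834)
Function('F')(d) = 1 (Function('F')(d) = Mul(Mul(2, d), Pow(Mul(2, d), -1)) = Mul(Mul(2, d), Mul(Rational(1, 2), Pow(d, -1))) = 1)
Mul(Add(Function('v')(431), Function('j')(-103)), Add(Function('F')(l), k)) = Mul(Add(Add(-182, 431), Mul(-20, Pow(-103, -1))), Add(1, -9834)) = Mul(Add(249, Mul(-20, Rational(-1, 103))), -9833) = Mul(Add(249, Rational(20, 103)), -9833) = Mul(Rational(25667, 103), -9833) = Rational(-252383611, 103)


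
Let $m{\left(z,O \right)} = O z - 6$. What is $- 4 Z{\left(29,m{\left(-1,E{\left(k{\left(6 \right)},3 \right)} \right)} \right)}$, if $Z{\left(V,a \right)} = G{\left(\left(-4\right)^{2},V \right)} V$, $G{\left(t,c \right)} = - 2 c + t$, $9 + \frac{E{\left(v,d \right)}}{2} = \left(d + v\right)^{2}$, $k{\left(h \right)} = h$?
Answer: $4872$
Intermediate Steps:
$E{\left(v,d \right)} = -18 + 2 \left(d + v\right)^{2}$
$G{\left(t,c \right)} = t - 2 c$
$m{\left(z,O \right)} = -6 + O z$
$Z{\left(V,a \right)} = V \left(16 - 2 V\right)$ ($Z{\left(V,a \right)} = \left(\left(-4\right)^{2} - 2 V\right) V = \left(16 - 2 V\right) V = V \left(16 - 2 V\right)$)
$- 4 Z{\left(29,m{\left(-1,E{\left(k{\left(6 \right)},3 \right)} \right)} \right)} = - 4 \cdot 2 \cdot 29 \left(8 - 29\right) = - 4 \cdot 2 \cdot 29 \left(-21\right) = \left(-4\right) \left(-1218\right) = 4872$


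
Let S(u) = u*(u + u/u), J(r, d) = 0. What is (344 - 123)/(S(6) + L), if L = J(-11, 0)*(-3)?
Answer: 221/42 ≈ 5.2619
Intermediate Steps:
S(u) = u*(1 + u) (S(u) = u*(u + 1) = u*(1 + u))
L = 0 (L = 0*(-3) = 0)
(344 - 123)/(S(6) + L) = (344 - 123)/(6*(1 + 6) + 0) = 221/(6*7 + 0) = 221/(42 + 0) = 221/42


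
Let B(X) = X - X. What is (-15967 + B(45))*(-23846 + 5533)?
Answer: 292403671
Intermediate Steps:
B(X) = 0
(-15967 + B(45))*(-23846 + 5533) = (-15967 + 0)*(-23846 + 5533) = -15967*(-18313) = 292403671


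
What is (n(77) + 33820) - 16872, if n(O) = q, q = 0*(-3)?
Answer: 16948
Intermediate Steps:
q = 0
n(O) = 0
(n(77) + 33820) - 16872 = (0 + 33820) - 16872 = 33820 - 16872 = 16948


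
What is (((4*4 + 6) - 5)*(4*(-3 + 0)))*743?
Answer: -151572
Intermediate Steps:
(((4*4 + 6) - 5)*(4*(-3 + 0)))*743 = (((16 + 6) - 5)*(4*(-3)))*743 = ((22 - 5)*(-12))*743 = (17*(-12))*743 = -204*743 = -151572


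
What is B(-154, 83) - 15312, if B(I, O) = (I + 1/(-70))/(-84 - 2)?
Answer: -92167459/6020 ≈ -15310.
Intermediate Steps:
B(I, O) = 1/6020 - I/86 (B(I, O) = (I - 1/70)/(-86) = (-1/70 + I)*(-1/86) = 1/6020 - I/86)
B(-154, 83) - 15312 = (1/6020 - 1/86*(-154)) - 15312 = (1/6020 + 77/43) - 15312 = 10781/6020 - 15312 = -92167459/6020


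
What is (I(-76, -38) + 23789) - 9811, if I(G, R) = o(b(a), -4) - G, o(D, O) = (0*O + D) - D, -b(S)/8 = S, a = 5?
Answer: 14054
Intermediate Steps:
b(S) = -8*S
o(D, O) = 0 (o(D, O) = (0 + D) - D = D - D = 0)
I(G, R) = -G (I(G, R) = 0 - G = -G)
(I(-76, -38) + 23789) - 9811 = (-1*(-76) + 23789) - 9811 = (76 + 23789) - 9811 = 23865 - 9811 = 14054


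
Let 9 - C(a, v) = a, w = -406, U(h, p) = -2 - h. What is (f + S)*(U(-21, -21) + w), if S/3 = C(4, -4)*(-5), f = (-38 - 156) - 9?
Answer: 107586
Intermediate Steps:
f = -203 (f = -194 - 9 = -203)
C(a, v) = 9 - a
S = -75 (S = 3*((9 - 1*4)*(-5)) = 3*((9 - 4)*(-5)) = 3*(5*(-5)) = 3*(-25) = -75)
(f + S)*(U(-21, -21) + w) = (-203 - 75)*((-2 - 1*(-21)) - 406) = -278*((-2 + 21) - 406) = -278*(19 - 406) = -278*(-387) = 107586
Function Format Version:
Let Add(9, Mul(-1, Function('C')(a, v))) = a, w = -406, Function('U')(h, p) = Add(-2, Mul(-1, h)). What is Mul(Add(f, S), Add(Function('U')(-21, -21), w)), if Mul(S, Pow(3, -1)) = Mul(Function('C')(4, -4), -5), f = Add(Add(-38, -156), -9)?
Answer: 107586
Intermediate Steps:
f = -203 (f = Add(-194, -9) = -203)
Function('C')(a, v) = Add(9, Mul(-1, a))
S = -75 (S = Mul(3, Mul(Add(9, Mul(-1, 4)), -5)) = Mul(3, Mul(Add(9, -4), -5)) = Mul(3, Mul(5, -5)) = Mul(3, -25) = -75)
Mul(Add(f, S), Add(Function('U')(-21, -21), w)) = Mul(Add(-203, -75), Add(Add(-2, Mul(-1, -21)), -406)) = Mul(-278, Add(Add(-2, 21), -406)) = Mul(-278, Add(19, -406)) = Mul(-278, -387) = 107586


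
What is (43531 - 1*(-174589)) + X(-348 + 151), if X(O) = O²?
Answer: 256929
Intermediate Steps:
(43531 - 1*(-174589)) + X(-348 + 151) = (43531 - 1*(-174589)) + (-348 + 151)² = (43531 + 174589) + (-197)² = 218120 + 38809 = 256929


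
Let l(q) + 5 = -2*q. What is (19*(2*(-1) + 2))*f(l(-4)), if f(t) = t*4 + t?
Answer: 0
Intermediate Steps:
l(q) = -5 - 2*q
f(t) = 5*t (f(t) = 4*t + t = 5*t)
(19*(2*(-1) + 2))*f(l(-4)) = (19*(2*(-1) + 2))*(5*(-5 - 2*(-4))) = (19*(-2 + 2))*(5*(-5 + 8)) = (19*0)*(5*3) = 0*15 = 0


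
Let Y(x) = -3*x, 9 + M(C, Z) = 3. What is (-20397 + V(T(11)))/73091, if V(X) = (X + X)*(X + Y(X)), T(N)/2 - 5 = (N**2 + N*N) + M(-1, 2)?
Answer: -949693/73091 ≈ -12.993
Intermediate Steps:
M(C, Z) = -6 (M(C, Z) = -9 + 3 = -6)
T(N) = -2 + 4*N**2 (T(N) = 10 + 2*((N**2 + N*N) - 6) = 10 + 2*((N**2 + N**2) - 6) = 10 + 2*(2*N**2 - 6) = 10 + 2*(-6 + 2*N**2) = 10 + (-12 + 4*N**2) = -2 + 4*N**2)
V(X) = -4*X**2 (V(X) = (X + X)*(X - 3*X) = (2*X)*(-2*X) = -4*X**2)
(-20397 + V(T(11)))/73091 = (-20397 - 4*(-2 + 4*11**2)**2)/73091 = (-20397 - 4*(-2 + 4*121)**2)*(1/73091) = (-20397 - 4*(-2 + 484)**2)*(1/73091) = (-20397 - 4*482**2)*(1/73091) = (-20397 - 4*232324)*(1/73091) = (-20397 - 929296)*(1/73091) = -949693*1/73091 = -949693/73091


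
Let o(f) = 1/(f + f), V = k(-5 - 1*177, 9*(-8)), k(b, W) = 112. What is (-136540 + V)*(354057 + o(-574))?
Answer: -13863043735545/287 ≈ -4.8303e+10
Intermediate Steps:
V = 112
o(f) = 1/(2*f)
(-136540 + V)*(354057 + o(-574)) = (-136540 + 112)*(354057 + (1/2)/(-574)) = -136428*(354057 + (1/2)*(-1/574)) = -136428*(354057 - 1/1148) = -136428*406457435/1148 = -13863043735545/287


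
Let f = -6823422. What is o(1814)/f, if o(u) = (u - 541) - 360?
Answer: -913/6823422 ≈ -0.00013380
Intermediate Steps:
o(u) = -901 + u (o(u) = (-541 + u) - 360 = -901 + u)
o(1814)/f = (-901 + 1814)/(-6823422) = 913*(-1/6823422) = -913/6823422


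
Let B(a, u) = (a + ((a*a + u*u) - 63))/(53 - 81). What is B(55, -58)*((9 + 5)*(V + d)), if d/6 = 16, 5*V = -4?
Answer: -1518678/5 ≈ -3.0374e+5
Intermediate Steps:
V = -⅘ (V = (⅕)*(-4) = -⅘ ≈ -0.80000)
d = 96 (d = 6*16 = 96)
B(a, u) = 9/4 - a/28 - a²/28 - u²/28 (B(a, u) = (a + ((a² + u²) - 63))/(-28) = (a + (-63 + a² + u²))*(-1/28) = (-63 + a + a² + u²)*(-1/28) = 9/4 - a/28 - a²/28 - u²/28)
B(55, -58)*((9 + 5)*(V + d)) = (9/4 - 1/28*55 - 1/28*55² - 1/28*(-58)²)*((9 + 5)*(-⅘ + 96)) = (9/4 - 55/28 - 1/28*3025 - 1/28*3364)*(14*(476/5)) = (9/4 - 55/28 - 3025/28 - 841/7)*(6664/5) = -6381/28*6664/5 = -1518678/5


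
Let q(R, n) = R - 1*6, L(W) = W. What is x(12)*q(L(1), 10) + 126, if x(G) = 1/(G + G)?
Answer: 3019/24 ≈ 125.79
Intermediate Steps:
q(R, n) = -6 + R (q(R, n) = R - 6 = -6 + R)
x(G) = 1/(2*G)
x(12)*q(L(1), 10) + 126 = ((½)/12)*(-6 + 1) + 126 = ((½)*(1/12))*(-5) + 126 = (1/24)*(-5) + 126 = -5/24 + 126 = 3019/24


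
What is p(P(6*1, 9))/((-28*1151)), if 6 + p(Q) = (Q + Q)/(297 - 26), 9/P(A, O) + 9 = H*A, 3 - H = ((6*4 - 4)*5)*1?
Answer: 80082/430139059 ≈ 0.00018618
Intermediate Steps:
H = -97 (H = 3 - (6*4 - 4)*5 = 3 - (24 - 4)*5 = 3 - 20*5 = 3 - 100 = -97)
P(A, O) = 9/(-9 - 97*A)
p(Q) = -6 + 2*Q/271 (p(Q) = -6 + (Q + Q)/(297 - 26) = -6 + (2*Q)/271 = -6 + (2*Q)*(1/271) = -6 + 2*Q/271)
p(P(6*1, 9))/((-28*1151)) = (-6 + 2*(9/(-9 - 582))/271)/((-28*1151)) = (-6 + 2*(9/(-9 - 97*6))/271)/(-32228) = (-6 + 2*(9/(-9 - 582))/271)*(-1/32228) = (-6 + 2*(9/(-591))/271)*(-1/32228) = (-6 + 2*(9*(-1/591))/271)*(-1/32228) = (-6 + (2/271)*(-3/197))*(-1/32228) = (-6 - 6/53387)*(-1/32228) = -320328/53387*(-1/32228) = 80082/430139059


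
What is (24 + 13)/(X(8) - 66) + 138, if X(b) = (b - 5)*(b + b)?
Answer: 2447/18 ≈ 135.94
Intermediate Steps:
X(b) = 2*b*(-5 + b) (X(b) = (-5 + b)*(2*b) = 2*b*(-5 + b))
(24 + 13)/(X(8) - 66) + 138 = (24 + 13)/(2*8*(-5 + 8) - 66) + 138 = 37/(2*8*3 - 66) + 138 = 37/(48 - 66) + 138 = 37/(-18) + 138 = 37*(-1/18) + 138 = -37/18 + 138 = 2447/18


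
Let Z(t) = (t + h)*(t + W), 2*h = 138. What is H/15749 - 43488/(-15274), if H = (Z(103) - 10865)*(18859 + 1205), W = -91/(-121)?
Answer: 11769270701040/1323026243 ≈ 8895.7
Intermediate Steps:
h = 69 (h = (½)*138 = 69)
W = 91/121 (W = -91*(-1/121) = 91/121 ≈ 0.75207)
Z(t) = (69 + t)*(91/121 + t) (Z(t) = (t + 69)*(t + 91/121) = (69 + t)*(91/121 + t))
H = 1540592352/11 (H = ((6279/121 + 103² + (8440/121)*103) - 10865)*(18859 + 1205) = ((6279/121 + 10609 + 869320/121) - 10865)*20064 = (2159288/121 - 10865)*20064 = (844623/121)*20064 = 1540592352/11 ≈ 1.4005e+8)
H/15749 - 43488/(-15274) = (1540592352/11)/15749 - 43488/(-15274) = (1540592352/11)*(1/15749) - 43488*(-1/15274) = 1540592352/173239 + 21744/7637 = 11769270701040/1323026243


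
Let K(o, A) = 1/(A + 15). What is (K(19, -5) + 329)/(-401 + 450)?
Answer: 3291/490 ≈ 6.7163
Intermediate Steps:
K(o, A) = 1/(15 + A)
(K(19, -5) + 329)/(-401 + 450) = (1/(15 - 5) + 329)/(-401 + 450) = (1/10 + 329)/49 = (1/10 + 329)*(1/49) = (3291/10)*(1/49) = 3291/490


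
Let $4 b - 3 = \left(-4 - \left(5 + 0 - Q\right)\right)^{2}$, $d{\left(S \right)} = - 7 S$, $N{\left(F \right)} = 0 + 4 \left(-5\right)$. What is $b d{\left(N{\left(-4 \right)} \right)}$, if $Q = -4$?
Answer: $6020$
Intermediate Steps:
$N{\left(F \right)} = -20$ ($N{\left(F \right)} = 0 - 20 = -20$)
$b = 43$ ($b = \frac{3}{4} + \frac{\left(-4 - \left(9 + 0\right)\right)^{2}}{4} = \frac{3}{4} + \frac{\left(-4 - 9\right)^{2}}{4} = \frac{3}{4} + \frac{\left(-13\right)^{2}}{4} = \frac{3}{4} + \frac{1}{4} \cdot 169 = \frac{3}{4} + \frac{169}{4} = 43$)
$b d{\left(N{\left(-4 \right)} \right)} = 43 \left(\left(-7\right) \left(-20\right)\right) = 43 \cdot 140 = 6020$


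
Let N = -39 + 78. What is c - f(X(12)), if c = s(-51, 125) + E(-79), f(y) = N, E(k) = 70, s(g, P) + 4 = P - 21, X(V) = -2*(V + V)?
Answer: 131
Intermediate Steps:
X(V) = -4*V
s(g, P) = -25 + P (s(g, P) = -4 + (P - 21) = -4 + (-21 + P) = -25 + P)
N = 39
f(y) = 39
c = 170 (c = (-25 + 125) + 70 = 100 + 70 = 170)
c - f(X(12)) = 170 - 1*39 = 170 - 39 = 131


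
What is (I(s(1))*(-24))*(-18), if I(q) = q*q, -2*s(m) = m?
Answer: 108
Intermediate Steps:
s(m) = -m/2
I(q) = q²
(I(s(1))*(-24))*(-18) = ((-½*1)²*(-24))*(-18) = ((-½)²*(-24))*(-18) = ((¼)*(-24))*(-18) = -6*(-18) = 108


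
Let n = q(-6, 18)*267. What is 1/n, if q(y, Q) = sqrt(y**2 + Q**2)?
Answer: sqrt(10)/16020 ≈ 0.00019740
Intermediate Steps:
q(y, Q) = sqrt(Q**2 + y**2)
n = 1602*sqrt(10) (n = sqrt(18**2 + (-6)**2)*267 = sqrt(324 + 36)*267 = sqrt(360)*267 = (6*sqrt(10))*267 = 1602*sqrt(10) ≈ 5066.0)
1/n = 1/(1602*sqrt(10)) = sqrt(10)/16020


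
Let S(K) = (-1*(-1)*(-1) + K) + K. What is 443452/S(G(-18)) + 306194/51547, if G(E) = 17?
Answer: 22868724646/1701051 ≈ 13444.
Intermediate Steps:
S(K) = -1 + 2*K (S(K) = (1*(-1) + K) + K = (-1 + K) + K = -1 + 2*K)
443452/S(G(-18)) + 306194/51547 = 443452/(-1 + 2*17) + 306194/51547 = 443452/(-1 + 34) + 306194*(1/51547) = 443452/33 + 306194/51547 = 22868724646/1701051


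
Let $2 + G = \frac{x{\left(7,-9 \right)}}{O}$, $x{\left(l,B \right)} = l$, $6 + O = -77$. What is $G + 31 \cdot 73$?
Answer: $\frac{187656}{83} \approx 2260.9$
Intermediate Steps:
$O = -83$ ($O = -6 - 77 = -83$)
$G = - \frac{173}{83}$ ($G = -2 + \frac{7}{-83} = -2 + 7 \left(- \frac{1}{83}\right) = -2 - \frac{7}{83} = - \frac{173}{83} \approx -2.0843$)
$G + 31 \cdot 73 = - \frac{173}{83} + 31 \cdot 73 = - \frac{173}{83} + 2263 = \frac{187656}{83}$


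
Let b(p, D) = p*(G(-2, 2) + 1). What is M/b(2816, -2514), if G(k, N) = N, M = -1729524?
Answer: -144127/704 ≈ -204.73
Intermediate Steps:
b(p, D) = 3*p (b(p, D) = p*(2 + 1) = p*3 = 3*p)
M/b(2816, -2514) = -1729524/(3*2816) = -1729524/8448 = -1729524*1/8448 = -144127/704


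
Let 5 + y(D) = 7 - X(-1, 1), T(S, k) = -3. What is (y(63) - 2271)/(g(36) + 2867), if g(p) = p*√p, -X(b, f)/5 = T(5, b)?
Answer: -2284/3083 ≈ -0.74084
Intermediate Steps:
X(b, f) = 15 (X(b, f) = -5*(-3) = 15)
y(D) = -13 (y(D) = -5 + (7 - 1*15) = -5 + (7 - 15) = -5 - 8 = -13)
g(p) = p^(3/2)
(y(63) - 2271)/(g(36) + 2867) = (-13 - 2271)/(36^(3/2) + 2867) = -2284/(216 + 2867) = -2284/3083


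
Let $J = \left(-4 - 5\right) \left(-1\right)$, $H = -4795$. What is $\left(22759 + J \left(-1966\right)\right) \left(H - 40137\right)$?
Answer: $-227580580$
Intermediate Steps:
$J = 9$ ($J = \left(-9\right) \left(-1\right) = 9$)
$\left(22759 + J \left(-1966\right)\right) \left(H - 40137\right) = \left(22759 + 9 \left(-1966\right)\right) \left(-4795 - 40137\right) = \left(22759 - 17694\right) \left(-44932\right) = 5065 \left(-44932\right) = -227580580$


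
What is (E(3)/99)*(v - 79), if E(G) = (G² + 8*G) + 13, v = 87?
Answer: 368/99 ≈ 3.7172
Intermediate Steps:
E(G) = 13 + G² + 8*G
(E(3)/99)*(v - 79) = ((13 + 3² + 8*3)/99)*(87 - 79) = ((13 + 9 + 24)*(1/99))*8 = (46*(1/99))*8 = (46/99)*8 = 368/99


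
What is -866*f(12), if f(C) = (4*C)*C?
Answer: -498816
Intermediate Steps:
f(C) = 4*C²
-866*f(12) = -3464*12² = -3464*144 = -866*576 = -498816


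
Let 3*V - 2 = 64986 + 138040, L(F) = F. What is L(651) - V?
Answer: -67025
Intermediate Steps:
V = 67676 (V = ⅔ + (64986 + 138040)/3 = ⅔ + (⅓)*203026 = ⅔ + 203026/3 = 67676)
L(651) - V = 651 - 1*67676 = 651 - 67676 = -67025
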